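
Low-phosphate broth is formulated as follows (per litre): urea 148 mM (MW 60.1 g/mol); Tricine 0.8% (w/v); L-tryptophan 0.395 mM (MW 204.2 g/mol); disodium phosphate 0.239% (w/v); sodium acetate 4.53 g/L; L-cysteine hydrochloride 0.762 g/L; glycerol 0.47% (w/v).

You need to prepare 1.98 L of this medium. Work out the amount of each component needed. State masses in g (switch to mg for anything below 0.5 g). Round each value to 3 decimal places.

urea 17.612 g; Tricine 15.840 g; L-tryptophan 159.705 mg; disodium phosphate 4.732 g; sodium acetate 8.969 g; L-cysteine hydrochloride 1.509 g; glycerol 9.306 g

Working volume: 1.98 L.
urea: 148 mmol/L × 60.1 g/mol × 1.98 L ÷ 1000 = 17.612 g
Tricine: 0.8% w/v = 8 g/L → 8 × 1.98 L = 15.840 g
L-tryptophan: 0.395 mmol/L × 204.2 mg/mmol × 1.98 L = 159.705 mg
disodium phosphate: 0.239 g per 100 mL × 1980 mL ÷ 100 = 4.732 g
sodium acetate: 4.53 g/L × 1.98 L = 8.969 g
L-cysteine hydrochloride: 0.762 g/L × 1.98 L = 1.509 g
glycerol: 0.47% w/v = 4.7 g/L → 4.7 × 1.98 L = 9.306 g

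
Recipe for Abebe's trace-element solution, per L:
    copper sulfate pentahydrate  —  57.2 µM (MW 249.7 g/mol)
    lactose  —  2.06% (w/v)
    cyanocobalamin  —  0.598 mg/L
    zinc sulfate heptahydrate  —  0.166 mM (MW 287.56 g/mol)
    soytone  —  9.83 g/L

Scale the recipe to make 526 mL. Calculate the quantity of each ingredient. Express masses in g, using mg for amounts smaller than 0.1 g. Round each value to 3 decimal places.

copper sulfate pentahydrate 7.513 mg; lactose 10.836 g; cyanocobalamin 0.315 mg; zinc sulfate heptahydrate 25.109 mg; soytone 5.171 g

Target volume = 526 mL = 0.526 L.
copper sulfate pentahydrate: 57.2 µmol/L × 249.7 g/mol × 0.526 L ÷ 1000 = 7.513 mg
lactose: 2.06% w/v = 20.6 g/L → 20.6 × 0.526 L = 10.836 g
cyanocobalamin: 0.598 mg/L × 0.526 L = 0.315 mg
zinc sulfate heptahydrate: 0.166 mmol/L × 287.56 mg/mmol × 0.526 L = 25.109 mg
soytone: 9.83 g/L × 0.526 L = 5.171 g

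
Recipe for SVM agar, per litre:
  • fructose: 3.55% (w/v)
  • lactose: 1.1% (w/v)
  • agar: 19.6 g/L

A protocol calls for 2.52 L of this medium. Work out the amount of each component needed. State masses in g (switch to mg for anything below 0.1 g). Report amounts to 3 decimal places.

fructose 89.460 g; lactose 27.720 g; agar 49.392 g

Working volume: 2.52 L.
fructose: 3.55 g per 100 mL × 2520 mL ÷ 100 = 89.460 g
lactose: 1.1% w/v = 11 g/L → 11 × 2.52 L = 27.720 g
agar: 19.6 g/L × 2.52 L = 49.392 g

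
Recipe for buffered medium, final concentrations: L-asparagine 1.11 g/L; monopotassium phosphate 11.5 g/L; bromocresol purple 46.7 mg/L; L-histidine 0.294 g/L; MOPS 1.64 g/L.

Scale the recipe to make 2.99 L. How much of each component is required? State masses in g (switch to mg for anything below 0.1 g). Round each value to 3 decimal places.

L-asparagine 3.319 g; monopotassium phosphate 34.385 g; bromocresol purple 0.140 g; L-histidine 0.879 g; MOPS 4.904 g

Scale factor relative to 1 L: 2.99.
L-asparagine: 1.11 g/L × 2.99 L = 3.319 g
monopotassium phosphate: 11.5 g/L × 2.99 L = 34.385 g
bromocresol purple: 46.7 mg/L × 2.99 L = 139.633 mg = 0.140 g
L-histidine: 0.294 g/L × 2.99 L = 0.879 g
MOPS: 1.64 g/L × 2.99 L = 4.904 g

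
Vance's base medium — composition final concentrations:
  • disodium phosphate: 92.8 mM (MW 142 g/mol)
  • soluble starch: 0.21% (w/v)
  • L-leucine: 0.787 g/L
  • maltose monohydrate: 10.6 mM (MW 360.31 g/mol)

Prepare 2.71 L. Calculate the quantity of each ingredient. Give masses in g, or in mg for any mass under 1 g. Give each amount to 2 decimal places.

disodium phosphate 35.71 g; soluble starch 5.69 g; L-leucine 2.13 g; maltose monohydrate 10.35 g

Scale factor relative to 1 L: 2.71.
disodium phosphate: 92.8 mmol/L × 142 g/mol × 2.71 L ÷ 1000 = 35.71 g
soluble starch: 0.21 g per 100 mL × 2710 mL ÷ 100 = 5.69 g
L-leucine: 0.787 g/L × 2.71 L = 2.13 g
maltose monohydrate: 10.6 mmol/L × 360.31 g/mol × 2.71 L ÷ 1000 = 10.35 g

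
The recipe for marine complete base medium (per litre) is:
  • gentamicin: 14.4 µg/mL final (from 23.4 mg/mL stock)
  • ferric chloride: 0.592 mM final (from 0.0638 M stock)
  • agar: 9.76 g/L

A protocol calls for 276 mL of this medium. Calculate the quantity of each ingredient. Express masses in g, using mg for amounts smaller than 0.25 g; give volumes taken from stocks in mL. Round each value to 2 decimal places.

gentamicin 0.17 mL; ferric chloride 2.56 mL; agar 2.69 g

Target volume = 276 mL = 0.276 L.
gentamicin: C1V1 = C2V2 → 14.4 µg/mL × 276 mL ÷ 23400 µg/mL = 0.17 mL
ferric chloride: dilute stock: 0.592 mM × 276 mL ÷ 63.8 mM = 2.56 mL
agar: 9.76 g/L × 0.276 L = 2.69 g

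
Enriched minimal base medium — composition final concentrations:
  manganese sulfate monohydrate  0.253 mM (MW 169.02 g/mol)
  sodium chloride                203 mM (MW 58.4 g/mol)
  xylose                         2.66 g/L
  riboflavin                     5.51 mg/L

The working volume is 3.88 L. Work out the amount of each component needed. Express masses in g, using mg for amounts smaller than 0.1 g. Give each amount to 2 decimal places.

Working volume: 3.88 L.
manganese sulfate monohydrate: 0.253 mmol/L × 169.02 g/mol × 3.88 L ÷ 1000 = 0.17 g
sodium chloride: 203 mmol/L × 58.4 g/mol × 3.88 L ÷ 1000 = 46.00 g
xylose: 2.66 g/L × 3.88 L = 10.32 g
riboflavin: 5.51 mg/L × 3.88 L = 21.38 mg

manganese sulfate monohydrate 0.17 g; sodium chloride 46.00 g; xylose 10.32 g; riboflavin 21.38 mg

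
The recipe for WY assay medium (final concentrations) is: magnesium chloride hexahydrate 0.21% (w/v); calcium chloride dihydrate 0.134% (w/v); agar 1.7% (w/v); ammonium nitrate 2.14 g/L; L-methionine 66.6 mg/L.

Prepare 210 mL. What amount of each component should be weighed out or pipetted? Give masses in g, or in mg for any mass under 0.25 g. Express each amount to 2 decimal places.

Target volume = 210 mL = 0.21 L.
magnesium chloride hexahydrate: 0.21% w/v = 2.1 g/L → 2.1 × 0.21 L = 0.44 g
calcium chloride dihydrate: 0.134 g per 100 mL × 210 mL ÷ 100 = 0.28 g
agar: 1.7 g per 100 mL × 210 mL ÷ 100 = 3.57 g
ammonium nitrate: 2.14 g/L × 0.21 L = 0.45 g
L-methionine: 66.6 mg/L × 0.21 L = 13.99 mg

magnesium chloride hexahydrate 0.44 g; calcium chloride dihydrate 0.28 g; agar 3.57 g; ammonium nitrate 0.45 g; L-methionine 13.99 mg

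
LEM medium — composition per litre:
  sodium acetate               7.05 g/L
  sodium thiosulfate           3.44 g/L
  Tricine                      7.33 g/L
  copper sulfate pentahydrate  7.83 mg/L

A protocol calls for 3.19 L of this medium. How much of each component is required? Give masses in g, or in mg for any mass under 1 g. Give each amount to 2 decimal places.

sodium acetate 22.49 g; sodium thiosulfate 10.97 g; Tricine 23.38 g; copper sulfate pentahydrate 24.98 mg

Scale factor relative to 1 L: 3.19.
sodium acetate: 7.05 g/L × 3.19 L = 22.49 g
sodium thiosulfate: 3.44 g/L × 3.19 L = 10.97 g
Tricine: 7.33 g/L × 3.19 L = 23.38 g
copper sulfate pentahydrate: 7.83 mg/L × 3.19 L = 24.98 mg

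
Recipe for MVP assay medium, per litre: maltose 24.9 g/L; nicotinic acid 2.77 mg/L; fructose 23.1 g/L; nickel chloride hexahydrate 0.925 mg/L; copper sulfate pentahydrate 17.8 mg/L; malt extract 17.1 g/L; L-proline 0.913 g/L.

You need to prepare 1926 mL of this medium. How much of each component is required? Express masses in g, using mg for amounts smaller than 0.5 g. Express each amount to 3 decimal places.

Working volume: 1926 mL = 1.926 L.
maltose: 24.9 g/L × 1.926 L = 47.957 g
nicotinic acid: 2.77 mg/L × 1.926 L = 5.335 mg
fructose: 23.1 g/L × 1.926 L = 44.491 g
nickel chloride hexahydrate: 0.925 mg/L × 1.926 L = 1.782 mg
copper sulfate pentahydrate: 17.8 mg/L × 1.926 L = 34.283 mg
malt extract: 17.1 g/L × 1.926 L = 32.935 g
L-proline: 0.913 g/L × 1.926 L = 1.758 g

maltose 47.957 g; nicotinic acid 5.335 mg; fructose 44.491 g; nickel chloride hexahydrate 1.782 mg; copper sulfate pentahydrate 34.283 mg; malt extract 32.935 g; L-proline 1.758 g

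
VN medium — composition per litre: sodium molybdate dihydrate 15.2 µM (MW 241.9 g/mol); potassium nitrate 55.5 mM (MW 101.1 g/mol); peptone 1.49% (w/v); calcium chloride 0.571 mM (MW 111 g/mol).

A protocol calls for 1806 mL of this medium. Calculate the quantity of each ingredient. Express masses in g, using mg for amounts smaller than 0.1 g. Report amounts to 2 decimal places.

Target volume = 1806 mL = 1.806 L.
sodium molybdate dihydrate: 15.2 µmol/L × 241.9 g/mol × 1.806 L ÷ 1000 = 6.64 mg
potassium nitrate: 55.5 mmol/L × 101.1 g/mol × 1.806 L ÷ 1000 = 10.13 g
peptone: 1.49% w/v = 14.9 g/L → 14.9 × 1.806 L = 26.91 g
calcium chloride: 0.571 mmol/L × 111 g/mol × 1.806 L ÷ 1000 = 0.11 g

sodium molybdate dihydrate 6.64 mg; potassium nitrate 10.13 g; peptone 26.91 g; calcium chloride 0.11 g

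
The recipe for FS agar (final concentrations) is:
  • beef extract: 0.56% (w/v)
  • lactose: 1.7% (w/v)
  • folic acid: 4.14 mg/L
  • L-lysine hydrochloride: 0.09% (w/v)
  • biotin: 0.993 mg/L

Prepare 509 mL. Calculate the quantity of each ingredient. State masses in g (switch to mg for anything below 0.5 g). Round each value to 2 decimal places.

beef extract 2.85 g; lactose 8.65 g; folic acid 2.11 mg; L-lysine hydrochloride 458.10 mg; biotin 0.51 mg

Target volume = 509 mL = 0.509 L.
beef extract: 0.56% w/v = 5.6 g/L → 5.6 × 0.509 L = 2.85 g
lactose: 1.7 g per 100 mL × 509 mL ÷ 100 = 8.65 g
folic acid: 4.14 mg/L × 0.509 L = 2.11 mg
L-lysine hydrochloride: 0.09 g per 100 mL × 509 mL ÷ 100 = 0.4581 g = 458.10 mg
biotin: 0.993 mg/L × 0.509 L = 0.51 mg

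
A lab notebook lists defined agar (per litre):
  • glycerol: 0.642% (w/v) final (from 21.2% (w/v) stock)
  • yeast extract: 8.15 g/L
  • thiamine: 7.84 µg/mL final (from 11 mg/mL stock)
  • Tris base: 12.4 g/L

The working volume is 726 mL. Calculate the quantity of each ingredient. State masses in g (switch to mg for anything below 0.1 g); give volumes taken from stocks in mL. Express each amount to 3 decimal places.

Working volume: 726 mL = 0.726 L.
glycerol: C1V1 = C2V2 → 0.642% ÷ 21.2% × 726 mL = 21.985 mL
yeast extract: 8.15 g/L × 0.726 L = 5.917 g
thiamine: dilute stock: 7.84 µg/mL × 726 mL ÷ 11000 µg/mL = 0.517 mL
Tris base: 12.4 g/L × 0.726 L = 9.002 g

glycerol 21.985 mL; yeast extract 5.917 g; thiamine 0.517 mL; Tris base 9.002 g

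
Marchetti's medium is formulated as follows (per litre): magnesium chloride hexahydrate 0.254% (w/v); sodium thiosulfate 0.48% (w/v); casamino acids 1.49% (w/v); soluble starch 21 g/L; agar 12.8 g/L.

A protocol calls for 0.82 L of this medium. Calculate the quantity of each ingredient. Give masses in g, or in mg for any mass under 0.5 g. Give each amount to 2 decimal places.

magnesium chloride hexahydrate 2.08 g; sodium thiosulfate 3.94 g; casamino acids 12.22 g; soluble starch 17.22 g; agar 10.50 g

Scale factor relative to 1 L: 0.82.
magnesium chloride hexahydrate: 0.254 g per 100 mL × 820 mL ÷ 100 = 2.08 g
sodium thiosulfate: 0.48% w/v = 4.8 g/L → 4.8 × 0.82 L = 3.94 g
casamino acids: 1.49% w/v = 14.9 g/L → 14.9 × 0.82 L = 12.22 g
soluble starch: 21 g/L × 0.82 L = 17.22 g
agar: 12.8 g/L × 0.82 L = 10.50 g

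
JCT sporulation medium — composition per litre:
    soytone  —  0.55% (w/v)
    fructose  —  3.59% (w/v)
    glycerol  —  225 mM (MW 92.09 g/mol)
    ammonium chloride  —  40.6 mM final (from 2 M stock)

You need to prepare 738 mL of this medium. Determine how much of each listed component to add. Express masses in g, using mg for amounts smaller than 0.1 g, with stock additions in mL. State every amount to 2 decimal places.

Scale factor relative to 1 L: 0.738.
soytone: 0.55 g per 100 mL × 738 mL ÷ 100 = 4.06 g
fructose: 3.59% w/v = 35.9 g/L → 35.9 × 0.738 L = 26.49 g
glycerol: 225 mmol/L × 92.09 g/mol × 0.738 L ÷ 1000 = 15.29 g
ammonium chloride: dilute stock: 40.6 mM × 738 mL ÷ 2000 mM = 14.98 mL

soytone 4.06 g; fructose 26.49 g; glycerol 15.29 g; ammonium chloride 14.98 mL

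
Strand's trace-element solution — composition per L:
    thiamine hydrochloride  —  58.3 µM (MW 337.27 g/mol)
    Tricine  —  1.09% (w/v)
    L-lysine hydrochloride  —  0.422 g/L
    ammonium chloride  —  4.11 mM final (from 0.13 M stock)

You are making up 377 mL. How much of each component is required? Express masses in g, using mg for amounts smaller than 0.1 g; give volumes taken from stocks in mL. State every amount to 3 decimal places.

Scale factor relative to 1 L: 0.377.
thiamine hydrochloride: 58.3 µmol/L × 337.27 g/mol × 0.377 L ÷ 1000 = 7.413 mg
Tricine: 1.09 g per 100 mL × 377 mL ÷ 100 = 4.109 g
L-lysine hydrochloride: 0.422 g/L × 0.377 L = 0.159 g
ammonium chloride: C1V1 = C2V2 → 4.11 mM × 377 mL ÷ 130 mM = 11.919 mL

thiamine hydrochloride 7.413 mg; Tricine 4.109 g; L-lysine hydrochloride 0.159 g; ammonium chloride 11.919 mL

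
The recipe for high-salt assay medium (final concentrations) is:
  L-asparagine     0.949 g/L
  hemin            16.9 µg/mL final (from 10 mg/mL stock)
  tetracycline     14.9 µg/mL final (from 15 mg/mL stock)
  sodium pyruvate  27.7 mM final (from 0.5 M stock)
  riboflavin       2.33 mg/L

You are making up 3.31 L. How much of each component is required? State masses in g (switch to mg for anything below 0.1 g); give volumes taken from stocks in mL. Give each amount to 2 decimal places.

Scale factor relative to 1 L: 3.31.
L-asparagine: 0.949 g/L × 3.31 L = 3.14 g
hemin: C1V1 = C2V2 → 16.9 µg/mL × 3310 mL ÷ 10000 µg/mL = 5.59 mL
tetracycline: dilute stock: 14.9 µg/mL × 3310 mL ÷ 15000 µg/mL = 3.29 mL
sodium pyruvate: V = C2·V2/C1 = 27.7 mM × 3310 mL ÷ 500 mM = 183.37 mL
riboflavin: 2.33 mg/L × 3.31 L = 7.71 mg

L-asparagine 3.14 g; hemin 5.59 mL; tetracycline 3.29 mL; sodium pyruvate 183.37 mL; riboflavin 7.71 mg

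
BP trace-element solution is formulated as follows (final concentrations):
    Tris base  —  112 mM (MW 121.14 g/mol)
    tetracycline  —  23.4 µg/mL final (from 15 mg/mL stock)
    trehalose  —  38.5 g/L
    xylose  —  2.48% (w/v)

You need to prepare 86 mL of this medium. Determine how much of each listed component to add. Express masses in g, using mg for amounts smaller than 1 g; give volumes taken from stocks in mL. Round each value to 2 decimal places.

Tris base 1.17 g; tetracycline 0.13 mL; trehalose 3.31 g; xylose 2.13 g

Working volume: 86 mL = 0.086 L.
Tris base: 112 mmol/L × 121.14 g/mol × 0.086 L ÷ 1000 = 1.17 g
tetracycline: C1V1 = C2V2 → 23.4 µg/mL × 86 mL ÷ 15000 µg/mL = 0.13 mL
trehalose: 38.5 g/L × 0.086 L = 3.31 g
xylose: 2.48 g per 100 mL × 86 mL ÷ 100 = 2.13 g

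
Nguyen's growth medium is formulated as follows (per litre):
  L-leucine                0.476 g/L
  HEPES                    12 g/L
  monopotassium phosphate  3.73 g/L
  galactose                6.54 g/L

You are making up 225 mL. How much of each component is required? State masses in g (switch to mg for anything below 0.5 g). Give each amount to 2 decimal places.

L-leucine 107.10 mg; HEPES 2.70 g; monopotassium phosphate 0.84 g; galactose 1.47 g

Target volume = 225 mL = 0.225 L.
L-leucine: 0.476 g/L × 0.225 L = 0.1071 g = 107.10 mg
HEPES: 12 g/L × 0.225 L = 2.70 g
monopotassium phosphate: 3.73 g/L × 0.225 L = 0.84 g
galactose: 6.54 g/L × 0.225 L = 1.47 g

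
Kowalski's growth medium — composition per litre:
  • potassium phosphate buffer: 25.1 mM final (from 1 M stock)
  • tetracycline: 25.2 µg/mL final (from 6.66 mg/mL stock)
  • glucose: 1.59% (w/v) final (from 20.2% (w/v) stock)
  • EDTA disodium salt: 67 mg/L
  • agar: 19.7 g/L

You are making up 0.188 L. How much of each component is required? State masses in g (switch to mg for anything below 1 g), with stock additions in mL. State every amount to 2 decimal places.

Scale factor relative to 1 L: 0.188.
potassium phosphate buffer: C1V1 = C2V2 → 25.1 mM × 188 mL ÷ 1000 mM = 4.72 mL
tetracycline: V = C2·V2/C1 = 25.2 µg/mL × 188 mL ÷ 6660 µg/mL = 0.71 mL
glucose: dilute stock: 1.59% ÷ 20.2% × 188 mL = 14.80 mL
EDTA disodium salt: 67 mg/L × 0.188 L = 12.60 mg
agar: 19.7 g/L × 0.188 L = 3.70 g

potassium phosphate buffer 4.72 mL; tetracycline 0.71 mL; glucose 14.80 mL; EDTA disodium salt 12.60 mg; agar 3.70 g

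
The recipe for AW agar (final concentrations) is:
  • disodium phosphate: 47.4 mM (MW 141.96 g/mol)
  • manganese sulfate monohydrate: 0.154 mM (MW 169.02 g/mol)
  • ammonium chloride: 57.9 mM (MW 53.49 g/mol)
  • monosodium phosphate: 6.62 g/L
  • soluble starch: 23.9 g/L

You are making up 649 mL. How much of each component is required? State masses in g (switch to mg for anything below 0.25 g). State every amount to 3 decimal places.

disodium phosphate 4.367 g; manganese sulfate monohydrate 16.893 mg; ammonium chloride 2.010 g; monosodium phosphate 4.296 g; soluble starch 15.511 g

Scale factor relative to 1 L: 0.649.
disodium phosphate: 47.4 mmol/L × 141.96 g/mol × 0.649 L ÷ 1000 = 4.367 g
manganese sulfate monohydrate: 0.154 mmol/L × 169.02 mg/mmol × 0.649 L = 16.893 mg
ammonium chloride: 57.9 mmol/L × 53.49 g/mol × 0.649 L ÷ 1000 = 2.010 g
monosodium phosphate: 6.62 g/L × 0.649 L = 4.296 g
soluble starch: 23.9 g/L × 0.649 L = 15.511 g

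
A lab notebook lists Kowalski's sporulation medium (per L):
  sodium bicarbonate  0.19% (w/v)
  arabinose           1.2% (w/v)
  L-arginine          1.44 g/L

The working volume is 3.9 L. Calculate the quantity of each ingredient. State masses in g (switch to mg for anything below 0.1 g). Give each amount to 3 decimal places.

Scale factor relative to 1 L: 3.9.
sodium bicarbonate: 0.19% w/v = 1.9 g/L → 1.9 × 3.9 L = 7.410 g
arabinose: 1.2 g per 100 mL × 3900 mL ÷ 100 = 46.800 g
L-arginine: 1.44 g/L × 3.9 L = 5.616 g

sodium bicarbonate 7.410 g; arabinose 46.800 g; L-arginine 5.616 g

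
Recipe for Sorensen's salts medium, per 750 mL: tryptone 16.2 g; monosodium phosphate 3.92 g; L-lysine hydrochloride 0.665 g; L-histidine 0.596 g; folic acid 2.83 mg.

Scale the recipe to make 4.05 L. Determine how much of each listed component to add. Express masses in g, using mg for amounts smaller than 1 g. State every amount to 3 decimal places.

Ratio of target to recipe volume: 4050 / 750 = 5.4.
tryptone: 16.2 g × (4050 mL / 750 mL) = 87.480 g
monosodium phosphate: 3.92 g × (4050 mL / 750 mL) = 21.168 g
L-lysine hydrochloride: 0.665 g × (4050 mL / 750 mL) = 3.591 g
L-histidine: 0.596 g × (4050 mL / 750 mL) = 3.218 g
folic acid: 2.83 mg × (4050 mL / 750 mL) = 15.282 mg

tryptone 87.480 g; monosodium phosphate 21.168 g; L-lysine hydrochloride 3.591 g; L-histidine 3.218 g; folic acid 15.282 mg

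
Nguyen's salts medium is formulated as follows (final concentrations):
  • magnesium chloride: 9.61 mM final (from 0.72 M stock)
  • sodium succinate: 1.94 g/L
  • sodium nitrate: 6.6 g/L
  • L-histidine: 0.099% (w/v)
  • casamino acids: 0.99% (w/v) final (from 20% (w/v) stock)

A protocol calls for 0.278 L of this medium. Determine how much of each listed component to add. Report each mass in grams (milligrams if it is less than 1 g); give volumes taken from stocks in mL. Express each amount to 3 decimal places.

Working volume: 0.278 L.
magnesium chloride: V = C2·V2/C1 = 9.61 mM × 278 mL ÷ 720 mM = 3.711 mL
sodium succinate: 1.94 g/L × 0.278 L = 0.53932 g = 539.320 mg
sodium nitrate: 6.6 g/L × 0.278 L = 1.835 g
L-histidine: 0.099% w/v = 0.99 g/L → 0.99 × 0.278 L = 0.27522 g = 275.220 mg
casamino acids: dilute stock: 0.99% ÷ 20% × 278 mL = 13.761 mL

magnesium chloride 3.711 mL; sodium succinate 539.320 mg; sodium nitrate 1.835 g; L-histidine 275.220 mg; casamino acids 13.761 mL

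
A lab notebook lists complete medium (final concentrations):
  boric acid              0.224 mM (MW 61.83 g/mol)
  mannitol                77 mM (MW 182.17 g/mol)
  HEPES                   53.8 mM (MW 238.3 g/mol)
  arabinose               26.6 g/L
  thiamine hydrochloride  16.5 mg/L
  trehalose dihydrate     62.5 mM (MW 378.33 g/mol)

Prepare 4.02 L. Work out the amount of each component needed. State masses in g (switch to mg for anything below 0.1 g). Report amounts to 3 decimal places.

Working volume: 4.02 L.
boric acid: 0.224 mmol/L × 61.83 mg/mmol × 4.02 L = 55.677 mg
mannitol: 77 mmol/L × 182.17 g/mol × 4.02 L ÷ 1000 = 56.389 g
HEPES: 53.8 mmol/L × 238.3 g/mol × 4.02 L ÷ 1000 = 51.539 g
arabinose: 26.6 g/L × 4.02 L = 106.932 g
thiamine hydrochloride: 16.5 mg/L × 4.02 L = 66.330 mg
trehalose dihydrate: 62.5 mmol/L × 378.33 g/mol × 4.02 L ÷ 1000 = 95.055 g

boric acid 55.677 mg; mannitol 56.389 g; HEPES 51.539 g; arabinose 106.932 g; thiamine hydrochloride 66.330 mg; trehalose dihydrate 95.055 g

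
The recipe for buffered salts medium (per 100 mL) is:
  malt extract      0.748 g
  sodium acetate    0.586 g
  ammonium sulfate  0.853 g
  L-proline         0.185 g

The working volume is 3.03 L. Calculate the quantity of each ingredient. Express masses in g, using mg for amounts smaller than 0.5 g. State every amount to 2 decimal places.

malt extract 22.66 g; sodium acetate 17.76 g; ammonium sulfate 25.85 g; L-proline 5.61 g

Scale factor = 3030 mL / 100 mL = 30.3.
malt extract: 0.748 g × (3030 mL / 100 mL) = 22.66 g
sodium acetate: 0.586 g × (3030 mL / 100 mL) = 17.76 g
ammonium sulfate: 0.853 g × (3030 mL / 100 mL) = 25.85 g
L-proline: 0.185 g × (3030 mL / 100 mL) = 5.61 g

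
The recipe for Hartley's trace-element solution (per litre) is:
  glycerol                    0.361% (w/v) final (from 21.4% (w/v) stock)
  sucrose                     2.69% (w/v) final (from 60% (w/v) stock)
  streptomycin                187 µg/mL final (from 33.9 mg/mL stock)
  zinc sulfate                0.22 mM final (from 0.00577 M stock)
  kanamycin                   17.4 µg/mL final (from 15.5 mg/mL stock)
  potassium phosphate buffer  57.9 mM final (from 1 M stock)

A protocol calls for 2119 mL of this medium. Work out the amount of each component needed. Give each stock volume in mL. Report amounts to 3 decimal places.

Working volume: 2119 mL = 2.119 L.
glycerol: dilute stock: 0.361% ÷ 21.4% × 2119 mL = 35.746 mL
sucrose: C1V1 = C2V2 → 2.69% ÷ 60% × 2119 mL = 95.002 mL
streptomycin: V = C2·V2/C1 = 187 µg/mL × 2119 mL ÷ 33900 µg/mL = 11.689 mL
zinc sulfate: V = C2·V2/C1 = 0.22 mM × 2119 mL ÷ 5.77 mM = 80.794 mL
kanamycin: V = C2·V2/C1 = 17.4 µg/mL × 2119 mL ÷ 15500 µg/mL = 2.379 mL
potassium phosphate buffer: dilute stock: 57.9 mM × 2119 mL ÷ 1000 mM = 122.690 mL

glycerol 35.746 mL; sucrose 95.002 mL; streptomycin 11.689 mL; zinc sulfate 80.794 mL; kanamycin 2.379 mL; potassium phosphate buffer 122.690 mL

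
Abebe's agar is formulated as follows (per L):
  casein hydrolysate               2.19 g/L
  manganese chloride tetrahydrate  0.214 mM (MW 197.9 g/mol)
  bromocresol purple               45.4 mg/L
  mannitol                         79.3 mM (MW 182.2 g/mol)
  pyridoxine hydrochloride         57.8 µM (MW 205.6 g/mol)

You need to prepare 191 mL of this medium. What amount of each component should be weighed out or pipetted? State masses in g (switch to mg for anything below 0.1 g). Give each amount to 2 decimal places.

casein hydrolysate 0.42 g; manganese chloride tetrahydrate 8.09 mg; bromocresol purple 8.67 mg; mannitol 2.76 g; pyridoxine hydrochloride 2.27 mg

Target volume = 191 mL = 0.191 L.
casein hydrolysate: 2.19 g/L × 0.191 L = 0.42 g
manganese chloride tetrahydrate: 0.214 mmol/L × 197.9 mg/mmol × 0.191 L = 8.09 mg
bromocresol purple: 45.4 mg/L × 0.191 L = 8.67 mg
mannitol: 79.3 mmol/L × 182.2 g/mol × 0.191 L ÷ 1000 = 2.76 g
pyridoxine hydrochloride: 57.8 µmol/L × 205.6 g/mol × 0.191 L ÷ 1000 = 2.27 mg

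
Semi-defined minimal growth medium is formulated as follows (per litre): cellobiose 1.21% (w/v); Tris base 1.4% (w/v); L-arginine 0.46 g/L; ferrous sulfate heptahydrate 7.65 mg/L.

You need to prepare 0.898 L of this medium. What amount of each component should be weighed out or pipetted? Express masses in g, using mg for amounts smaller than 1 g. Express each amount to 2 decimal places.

cellobiose 10.87 g; Tris base 12.57 g; L-arginine 413.08 mg; ferrous sulfate heptahydrate 6.87 mg

Working volume: 0.898 L.
cellobiose: 1.21 g per 100 mL × 898 mL ÷ 100 = 10.87 g
Tris base: 1.4% w/v = 14 g/L → 14 × 0.898 L = 12.57 g
L-arginine: 0.46 g/L × 0.898 L = 0.41308 g = 413.08 mg
ferrous sulfate heptahydrate: 7.65 mg/L × 0.898 L = 6.87 mg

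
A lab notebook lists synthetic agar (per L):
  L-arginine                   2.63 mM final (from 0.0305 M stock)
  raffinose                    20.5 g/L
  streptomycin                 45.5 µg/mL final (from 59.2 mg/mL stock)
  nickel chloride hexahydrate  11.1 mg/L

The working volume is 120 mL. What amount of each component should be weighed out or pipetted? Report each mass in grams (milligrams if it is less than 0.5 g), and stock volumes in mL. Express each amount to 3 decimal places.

L-arginine 10.348 mL; raffinose 2.460 g; streptomycin 0.092 mL; nickel chloride hexahydrate 1.332 mg

Scale factor relative to 1 L: 0.12.
L-arginine: C1V1 = C2V2 → 2.63 mM × 120 mL ÷ 30.5 mM = 10.348 mL
raffinose: 20.5 g/L × 0.12 L = 2.460 g
streptomycin: C1V1 = C2V2 → 45.5 µg/mL × 120 mL ÷ 59200 µg/mL = 0.092 mL
nickel chloride hexahydrate: 11.1 mg/L × 0.12 L = 1.332 mg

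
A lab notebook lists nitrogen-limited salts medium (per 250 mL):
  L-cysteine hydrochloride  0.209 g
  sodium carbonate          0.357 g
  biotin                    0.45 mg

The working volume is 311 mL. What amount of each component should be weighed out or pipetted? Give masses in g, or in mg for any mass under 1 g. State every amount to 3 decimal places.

L-cysteine hydrochloride 259.996 mg; sodium carbonate 444.108 mg; biotin 0.560 mg

Scale factor = 311 mL / 250 mL = 1.244.
L-cysteine hydrochloride: 0.209 g × (311 mL / 250 mL) = 0.259996 g = 259.996 mg
sodium carbonate: 0.357 g × (311 mL / 250 mL) = 0.444108 g = 444.108 mg
biotin: 0.45 mg × (311 mL / 250 mL) = 0.560 mg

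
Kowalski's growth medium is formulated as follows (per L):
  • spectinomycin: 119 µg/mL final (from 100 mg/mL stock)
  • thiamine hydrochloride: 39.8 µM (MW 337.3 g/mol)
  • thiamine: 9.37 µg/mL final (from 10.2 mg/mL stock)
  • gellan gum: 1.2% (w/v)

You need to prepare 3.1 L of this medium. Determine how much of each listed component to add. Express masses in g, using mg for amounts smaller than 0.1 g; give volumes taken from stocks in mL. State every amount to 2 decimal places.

Scale factor relative to 1 L: 3.1.
spectinomycin: C1V1 = C2V2 → 119 µg/mL × 3100 mL ÷ 100000 µg/mL = 3.69 mL
thiamine hydrochloride: 39.8 µmol/L × 337.3 g/mol × 3.1 L ÷ 1000 = 41.62 mg
thiamine: dilute stock: 9.37 µg/mL × 3100 mL ÷ 10200 µg/mL = 2.85 mL
gellan gum: 1.2% w/v = 12 g/L → 12 × 3.1 L = 37.20 g

spectinomycin 3.69 mL; thiamine hydrochloride 41.62 mg; thiamine 2.85 mL; gellan gum 37.20 g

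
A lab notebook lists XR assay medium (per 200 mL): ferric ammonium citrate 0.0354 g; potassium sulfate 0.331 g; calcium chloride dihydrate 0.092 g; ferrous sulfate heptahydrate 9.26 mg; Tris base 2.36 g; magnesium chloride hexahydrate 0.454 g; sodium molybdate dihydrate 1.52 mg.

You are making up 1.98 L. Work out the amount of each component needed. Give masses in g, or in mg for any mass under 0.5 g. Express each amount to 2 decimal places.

Scale factor = 1980 mL / 200 mL = 9.9.
ferric ammonium citrate: 0.0354 g × (1980 mL / 200 mL) = 0.35046 g = 350.46 mg
potassium sulfate: 0.331 g × (1980 mL / 200 mL) = 3.28 g
calcium chloride dihydrate: 0.092 g × (1980 mL / 200 mL) = 0.91 g
ferrous sulfate heptahydrate: 9.26 mg × (1980 mL / 200 mL) = 91.67 mg
Tris base: 2.36 g × (1980 mL / 200 mL) = 23.36 g
magnesium chloride hexahydrate: 0.454 g × (1980 mL / 200 mL) = 4.49 g
sodium molybdate dihydrate: 1.52 mg × (1980 mL / 200 mL) = 15.05 mg

ferric ammonium citrate 350.46 mg; potassium sulfate 3.28 g; calcium chloride dihydrate 0.91 g; ferrous sulfate heptahydrate 91.67 mg; Tris base 23.36 g; magnesium chloride hexahydrate 4.49 g; sodium molybdate dihydrate 15.05 mg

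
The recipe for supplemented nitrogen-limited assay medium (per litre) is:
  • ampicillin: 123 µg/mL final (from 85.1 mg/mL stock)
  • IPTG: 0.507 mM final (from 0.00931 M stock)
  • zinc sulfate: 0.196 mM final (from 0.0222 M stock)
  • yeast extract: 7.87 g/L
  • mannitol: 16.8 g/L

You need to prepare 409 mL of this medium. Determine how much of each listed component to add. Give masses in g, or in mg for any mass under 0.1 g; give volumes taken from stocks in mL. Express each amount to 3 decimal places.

ampicillin 0.591 mL; IPTG 22.273 mL; zinc sulfate 3.611 mL; yeast extract 3.219 g; mannitol 6.871 g

Target volume = 409 mL = 0.409 L.
ampicillin: dilute stock: 123 µg/mL × 409 mL ÷ 85100 µg/mL = 0.591 mL
IPTG: V = C2·V2/C1 = 0.507 mM × 409 mL ÷ 9.31 mM = 22.273 mL
zinc sulfate: C1V1 = C2V2 → 0.196 mM × 409 mL ÷ 22.2 mM = 3.611 mL
yeast extract: 7.87 g/L × 0.409 L = 3.219 g
mannitol: 16.8 g/L × 0.409 L = 6.871 g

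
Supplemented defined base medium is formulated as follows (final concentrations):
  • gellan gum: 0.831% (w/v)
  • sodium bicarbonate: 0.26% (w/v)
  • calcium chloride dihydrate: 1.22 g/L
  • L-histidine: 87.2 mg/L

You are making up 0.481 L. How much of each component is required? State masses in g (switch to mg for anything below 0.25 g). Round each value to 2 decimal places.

Working volume: 0.481 L.
gellan gum: 0.831% w/v = 8.31 g/L → 8.31 × 0.481 L = 4.00 g
sodium bicarbonate: 0.26 g per 100 mL × 481 mL ÷ 100 = 1.25 g
calcium chloride dihydrate: 1.22 g/L × 0.481 L = 0.59 g
L-histidine: 87.2 mg/L × 0.481 L = 41.94 mg

gellan gum 4.00 g; sodium bicarbonate 1.25 g; calcium chloride dihydrate 0.59 g; L-histidine 41.94 mg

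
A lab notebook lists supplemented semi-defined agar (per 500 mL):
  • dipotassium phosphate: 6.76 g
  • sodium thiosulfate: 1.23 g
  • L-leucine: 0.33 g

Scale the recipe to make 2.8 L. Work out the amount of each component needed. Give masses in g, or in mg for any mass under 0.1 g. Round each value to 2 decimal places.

Scale factor = 2800 mL / 500 mL = 5.6.
dipotassium phosphate: 6.76 g × (2800 mL / 500 mL) = 37.86 g
sodium thiosulfate: 1.23 g × (2800 mL / 500 mL) = 6.89 g
L-leucine: 0.33 g × (2800 mL / 500 mL) = 1.85 g

dipotassium phosphate 37.86 g; sodium thiosulfate 6.89 g; L-leucine 1.85 g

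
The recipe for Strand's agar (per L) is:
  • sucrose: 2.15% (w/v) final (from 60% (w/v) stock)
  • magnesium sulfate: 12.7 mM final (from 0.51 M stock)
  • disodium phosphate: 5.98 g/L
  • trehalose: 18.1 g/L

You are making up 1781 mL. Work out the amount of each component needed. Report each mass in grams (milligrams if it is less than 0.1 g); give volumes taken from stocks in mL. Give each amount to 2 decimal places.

sucrose 63.82 mL; magnesium sulfate 44.35 mL; disodium phosphate 10.65 g; trehalose 32.24 g

Scale factor relative to 1 L: 1.781.
sucrose: V = C2·V2/C1 = 2.15% ÷ 60% × 1781 mL = 63.82 mL
magnesium sulfate: dilute stock: 12.7 mM × 1781 mL ÷ 510 mM = 44.35 mL
disodium phosphate: 5.98 g/L × 1.781 L = 10.65 g
trehalose: 18.1 g/L × 1.781 L = 32.24 g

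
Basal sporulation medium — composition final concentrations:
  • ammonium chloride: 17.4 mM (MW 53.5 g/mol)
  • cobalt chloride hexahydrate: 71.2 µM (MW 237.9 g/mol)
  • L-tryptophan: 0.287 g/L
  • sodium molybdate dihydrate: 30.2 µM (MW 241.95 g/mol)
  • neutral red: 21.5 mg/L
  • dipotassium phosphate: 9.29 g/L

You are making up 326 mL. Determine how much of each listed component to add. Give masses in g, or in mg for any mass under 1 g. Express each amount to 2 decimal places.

ammonium chloride 303.47 mg; cobalt chloride hexahydrate 5.52 mg; L-tryptophan 93.56 mg; sodium molybdate dihydrate 2.38 mg; neutral red 7.01 mg; dipotassium phosphate 3.03 g

Target volume = 326 mL = 0.326 L.
ammonium chloride: 17.4 mmol/L × 53.5 mg/mmol × 0.326 L = 303.47 mg
cobalt chloride hexahydrate: 71.2 µmol/L × 237.9 g/mol × 0.326 L ÷ 1000 = 5.52 mg
L-tryptophan: 0.287 g/L × 0.326 L = 0.093562 g = 93.56 mg
sodium molybdate dihydrate: 30.2 µmol/L × 241.95 g/mol × 0.326 L ÷ 1000 = 2.38 mg
neutral red: 21.5 mg/L × 0.326 L = 7.01 mg
dipotassium phosphate: 9.29 g/L × 0.326 L = 3.03 g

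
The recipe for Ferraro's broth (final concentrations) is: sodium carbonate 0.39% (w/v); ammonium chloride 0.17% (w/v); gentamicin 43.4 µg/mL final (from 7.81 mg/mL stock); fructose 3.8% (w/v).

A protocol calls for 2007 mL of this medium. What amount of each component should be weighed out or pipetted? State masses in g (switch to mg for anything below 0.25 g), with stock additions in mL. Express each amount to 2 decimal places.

Target volume = 2007 mL = 2.007 L.
sodium carbonate: 0.39 g per 100 mL × 2007 mL ÷ 100 = 7.83 g
ammonium chloride: 0.17 g per 100 mL × 2007 mL ÷ 100 = 3.41 g
gentamicin: dilute stock: 43.4 µg/mL × 2007 mL ÷ 7810 µg/mL = 11.15 mL
fructose: 3.8% w/v = 38 g/L → 38 × 2.007 L = 76.27 g

sodium carbonate 7.83 g; ammonium chloride 3.41 g; gentamicin 11.15 mL; fructose 76.27 g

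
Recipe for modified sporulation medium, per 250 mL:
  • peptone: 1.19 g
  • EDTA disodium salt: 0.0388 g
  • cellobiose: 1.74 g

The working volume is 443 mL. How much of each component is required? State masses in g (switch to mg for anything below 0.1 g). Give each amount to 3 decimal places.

peptone 2.109 g; EDTA disodium salt 68.754 mg; cellobiose 3.083 g

Scale factor = 443 mL / 250 mL = 1.772.
peptone: 1.19 g × (443 mL / 250 mL) = 2.109 g
EDTA disodium salt: 0.0388 g × (443 mL / 250 mL) = 0.0687536 g = 68.754 mg
cellobiose: 1.74 g × (443 mL / 250 mL) = 3.083 g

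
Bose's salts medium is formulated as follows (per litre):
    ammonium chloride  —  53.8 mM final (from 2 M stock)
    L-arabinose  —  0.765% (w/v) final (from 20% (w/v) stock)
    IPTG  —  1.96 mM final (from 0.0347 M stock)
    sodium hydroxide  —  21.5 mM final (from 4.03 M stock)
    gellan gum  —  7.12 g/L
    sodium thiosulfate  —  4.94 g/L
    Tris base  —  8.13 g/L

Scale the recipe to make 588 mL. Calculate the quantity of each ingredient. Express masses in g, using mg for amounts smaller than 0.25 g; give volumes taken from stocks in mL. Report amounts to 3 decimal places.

Scale factor relative to 1 L: 0.588.
ammonium chloride: V = C2·V2/C1 = 53.8 mM × 588 mL ÷ 2000 mM = 15.817 mL
L-arabinose: V = C2·V2/C1 = 0.765% ÷ 20% × 588 mL = 22.491 mL
IPTG: C1V1 = C2V2 → 1.96 mM × 588 mL ÷ 34.7 mM = 33.213 mL
sodium hydroxide: C1V1 = C2V2 → 21.5 mM × 588 mL ÷ 4030 mM = 3.137 mL
gellan gum: 7.12 g/L × 0.588 L = 4.187 g
sodium thiosulfate: 4.94 g/L × 0.588 L = 2.905 g
Tris base: 8.13 g/L × 0.588 L = 4.780 g

ammonium chloride 15.817 mL; L-arabinose 22.491 mL; IPTG 33.213 mL; sodium hydroxide 3.137 mL; gellan gum 4.187 g; sodium thiosulfate 2.905 g; Tris base 4.780 g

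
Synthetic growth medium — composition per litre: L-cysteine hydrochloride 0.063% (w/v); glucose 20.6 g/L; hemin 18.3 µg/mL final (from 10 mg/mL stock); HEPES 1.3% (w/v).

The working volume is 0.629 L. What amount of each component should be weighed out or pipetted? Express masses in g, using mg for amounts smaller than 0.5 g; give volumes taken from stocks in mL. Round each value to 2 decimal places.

L-cysteine hydrochloride 396.27 mg; glucose 12.96 g; hemin 1.15 mL; HEPES 8.18 g

Working volume: 0.629 L.
L-cysteine hydrochloride: 0.063% w/v = 0.63 g/L → 0.63 × 0.629 L = 0.39627 g = 396.27 mg
glucose: 20.6 g/L × 0.629 L = 12.96 g
hemin: V = C2·V2/C1 = 18.3 µg/mL × 629 mL ÷ 10000 µg/mL = 1.15 mL
HEPES: 1.3% w/v = 13 g/L → 13 × 0.629 L = 8.18 g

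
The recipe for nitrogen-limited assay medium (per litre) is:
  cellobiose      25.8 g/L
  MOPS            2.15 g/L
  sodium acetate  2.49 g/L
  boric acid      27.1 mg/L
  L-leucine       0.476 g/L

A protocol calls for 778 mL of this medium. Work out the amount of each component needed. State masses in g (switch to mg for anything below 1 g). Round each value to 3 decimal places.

Scale factor relative to 1 L: 0.778.
cellobiose: 25.8 g/L × 0.778 L = 20.072 g
MOPS: 2.15 g/L × 0.778 L = 1.673 g
sodium acetate: 2.49 g/L × 0.778 L = 1.937 g
boric acid: 27.1 mg/L × 0.778 L = 21.084 mg
L-leucine: 0.476 g/L × 0.778 L = 0.370328 g = 370.328 mg

cellobiose 20.072 g; MOPS 1.673 g; sodium acetate 1.937 g; boric acid 21.084 mg; L-leucine 370.328 mg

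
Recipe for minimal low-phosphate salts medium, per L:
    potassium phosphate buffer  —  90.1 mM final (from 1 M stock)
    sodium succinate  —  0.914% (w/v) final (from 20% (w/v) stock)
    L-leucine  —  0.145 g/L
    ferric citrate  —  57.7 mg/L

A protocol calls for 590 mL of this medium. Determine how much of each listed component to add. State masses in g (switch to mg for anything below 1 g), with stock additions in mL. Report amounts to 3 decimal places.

potassium phosphate buffer 53.159 mL; sodium succinate 26.963 mL; L-leucine 85.550 mg; ferric citrate 34.043 mg

Target volume = 590 mL = 0.59 L.
potassium phosphate buffer: V = C2·V2/C1 = 90.1 mM × 590 mL ÷ 1000 mM = 53.159 mL
sodium succinate: C1V1 = C2V2 → 0.914% ÷ 20% × 590 mL = 26.963 mL
L-leucine: 0.145 g/L × 0.59 L = 0.08555 g = 85.550 mg
ferric citrate: 57.7 mg/L × 0.59 L = 34.043 mg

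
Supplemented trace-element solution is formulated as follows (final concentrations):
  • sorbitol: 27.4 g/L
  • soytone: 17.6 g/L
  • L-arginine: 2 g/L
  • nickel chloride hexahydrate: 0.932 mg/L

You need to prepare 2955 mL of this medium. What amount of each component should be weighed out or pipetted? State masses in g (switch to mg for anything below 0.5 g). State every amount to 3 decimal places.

sorbitol 80.967 g; soytone 52.008 g; L-arginine 5.910 g; nickel chloride hexahydrate 2.754 mg

Working volume: 2955 mL = 2.955 L.
sorbitol: 27.4 g/L × 2.955 L = 80.967 g
soytone: 17.6 g/L × 2.955 L = 52.008 g
L-arginine: 2 g/L × 2.955 L = 5.910 g
nickel chloride hexahydrate: 0.932 mg/L × 2.955 L = 2.754 mg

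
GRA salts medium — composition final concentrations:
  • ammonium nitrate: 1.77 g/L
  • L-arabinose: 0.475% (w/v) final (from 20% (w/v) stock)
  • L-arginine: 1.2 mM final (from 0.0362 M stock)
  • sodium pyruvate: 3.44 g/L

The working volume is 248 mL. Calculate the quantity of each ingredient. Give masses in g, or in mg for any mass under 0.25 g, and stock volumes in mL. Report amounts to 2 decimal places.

ammonium nitrate 0.44 g; L-arabinose 5.89 mL; L-arginine 8.22 mL; sodium pyruvate 0.85 g

Working volume: 248 mL = 0.248 L.
ammonium nitrate: 1.77 g/L × 0.248 L = 0.44 g
L-arabinose: V = C2·V2/C1 = 0.475% ÷ 20% × 248 mL = 5.89 mL
L-arginine: C1V1 = C2V2 → 1.2 mM × 248 mL ÷ 36.2 mM = 8.22 mL
sodium pyruvate: 3.44 g/L × 0.248 L = 0.85 g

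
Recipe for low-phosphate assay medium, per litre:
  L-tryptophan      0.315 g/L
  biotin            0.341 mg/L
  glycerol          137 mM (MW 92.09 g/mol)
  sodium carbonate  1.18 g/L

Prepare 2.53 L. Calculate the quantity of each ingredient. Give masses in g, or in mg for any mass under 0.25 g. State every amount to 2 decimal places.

Scale factor relative to 1 L: 2.53.
L-tryptophan: 0.315 g/L × 2.53 L = 0.80 g
biotin: 0.341 mg/L × 2.53 L = 0.86 mg
glycerol: 137 mmol/L × 92.09 g/mol × 2.53 L ÷ 1000 = 31.92 g
sodium carbonate: 1.18 g/L × 2.53 L = 2.99 g

L-tryptophan 0.80 g; biotin 0.86 mg; glycerol 31.92 g; sodium carbonate 2.99 g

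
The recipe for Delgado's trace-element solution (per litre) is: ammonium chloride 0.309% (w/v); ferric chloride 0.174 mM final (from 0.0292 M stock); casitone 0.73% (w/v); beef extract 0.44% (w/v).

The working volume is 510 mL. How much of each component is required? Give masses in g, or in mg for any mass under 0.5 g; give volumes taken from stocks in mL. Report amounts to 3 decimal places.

Working volume: 510 mL = 0.51 L.
ammonium chloride: 0.309% w/v = 3.09 g/L → 3.09 × 0.51 L = 1.576 g
ferric chloride: C1V1 = C2V2 → 0.174 mM × 510 mL ÷ 29.2 mM = 3.039 mL
casitone: 0.73% w/v = 7.3 g/L → 7.3 × 0.51 L = 3.723 g
beef extract: 0.44 g per 100 mL × 510 mL ÷ 100 = 2.244 g

ammonium chloride 1.576 g; ferric chloride 3.039 mL; casitone 3.723 g; beef extract 2.244 g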